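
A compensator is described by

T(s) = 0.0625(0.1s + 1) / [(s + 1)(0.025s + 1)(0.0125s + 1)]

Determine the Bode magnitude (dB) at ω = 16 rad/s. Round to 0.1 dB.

At ω = 16 rad/s:
zero (1 + j16·0.1) = 1 + j1.6 → |·| ≈ 1.8868, ∠ ≈ 57.99°
pole (1 + j16·1) = 1 + j16 → |·| ≈ 16.031, ∠ ≈ 86.42°
pole (1 + j16·0.025) = 1 + j0.4 → |·| ≈ 1.077, ∠ ≈ 21.80°
pole (1 + j16·0.0125) = 1 + j0.2 → |·| ≈ 1.0198, ∠ ≈ 11.31°
|T| = 0.0625 · 1.8868 / (16.031 · 1.077 · 1.0198) ≈ 0.0066975
Gain = 20 log₁₀(0.0066975) ≈ -43.48 dB

-43.5 dB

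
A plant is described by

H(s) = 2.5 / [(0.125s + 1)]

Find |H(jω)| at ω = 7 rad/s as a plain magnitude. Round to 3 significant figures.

1.88

At ω = 7 rad/s:
pole (1 + j7·0.125) = 1 + j0.875 → |·| ≈ 1.3288, ∠ ≈ 41.19°
|H| = 2.5 · 1 / (1.3288) ≈ 1.8814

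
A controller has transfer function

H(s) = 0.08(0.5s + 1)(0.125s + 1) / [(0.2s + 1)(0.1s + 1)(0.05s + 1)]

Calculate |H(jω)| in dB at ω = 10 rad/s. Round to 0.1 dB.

-14.7 dB

At ω = 10 rad/s:
zero (1 + j10·0.5) = 1 + j5 → |·| ≈ 5.099, ∠ ≈ 78.69°
zero (1 + j10·0.125) = 1 + j1.25 → |·| ≈ 1.6008, ∠ ≈ 51.34°
pole (1 + j10·0.2) = 1 + j2 → |·| ≈ 2.2361, ∠ ≈ 63.43°
pole (1 + j10·0.1) = 1 + j1 → |·| ≈ 1.4142, ∠ ≈ 45.00°
pole (1 + j10·0.05) = 1 + j0.5 → |·| ≈ 1.118, ∠ ≈ 26.57°
|H| = 0.08 · 5.099 · 1.6008 / (2.2361 · 1.4142 · 1.118) ≈ 0.1847
Gain = 20 log₁₀(0.1847) ≈ -14.67 dB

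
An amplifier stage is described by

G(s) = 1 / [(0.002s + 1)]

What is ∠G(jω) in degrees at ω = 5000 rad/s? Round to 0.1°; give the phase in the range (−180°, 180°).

-84.3°

At ω = 5000 rad/s:
pole (1 + j5000·0.002) = 1 + j10 → |·| ≈ 10.05, ∠ ≈ 84.29°
∠G = (0°) − (84.29°) = -84.29°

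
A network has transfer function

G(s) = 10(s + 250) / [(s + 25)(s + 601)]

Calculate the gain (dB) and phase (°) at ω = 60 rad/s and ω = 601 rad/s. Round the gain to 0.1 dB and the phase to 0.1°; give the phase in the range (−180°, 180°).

ω = 60: -23.7 dB, -59.6°; ω = 601: -37.9 dB, -65.2°

At s = jω = j60:
zero (s+250): 250 + j60 → |·| = √(250²+60²) = √66100 ≈ 257.1, ∠ = arctan(60/250) ≈ 13.50°
pole (s+25): 25 + j60 → |·| = √(25²+60²) = √4225 ≈ 65, ∠ = arctan(60/25) ≈ 67.38°
pole (s+601): 601 + j60 → |·| = √(601²+60²) = √364801 ≈ 603.99, ∠ = arctan(60/601) ≈ 5.70°
|G| = 10 · 257.1 / 39259 ≈ 0.065488
Gain = 20 log₁₀(0.065488) ≈ -23.68 dB
∠G = 13.50° − 73.08° = -59.58°

At s = jω = j601:
zero (s+250): 250 + j601 → |·| = √(250²+601²) = √423701 ≈ 650.92, ∠ = arctan(601/250) ≈ 67.41°
pole (s+25): 25 + j601 → |·| = √(25²+601²) = √361826 ≈ 601.52, ∠ = arctan(601/25) ≈ 87.62°
pole (s+601): 601 + j601 → |·| = √(601²+601²) = √722402 ≈ 849.94, ∠ = arctan(601/601) ≈ 45.00°
|G| = 10 · 650.92 / 5.1126e+05 ≈ 0.012732
Gain = 20 log₁₀(0.012732) ≈ -37.90 dB
∠G = 67.41° − 132.62° = -65.21°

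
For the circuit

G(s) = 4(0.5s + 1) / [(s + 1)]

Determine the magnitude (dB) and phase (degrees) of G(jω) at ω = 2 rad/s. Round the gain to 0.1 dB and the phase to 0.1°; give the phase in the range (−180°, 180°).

At ω = 2 rad/s:
zero (1 + j2·0.5) = 1 + j1 → |·| ≈ 1.4142, ∠ ≈ 45.00°
pole (1 + j2·1) = 1 + j2 → |·| ≈ 2.2361, ∠ ≈ 63.43°
|G| = 4 · 1.4142 / (2.2361) ≈ 2.5298
Gain = 20 log₁₀(2.5298) ≈ 8.06 dB
∠G = (45.00°) − (63.43°) = -18.43°

8.1 dB, -18.4°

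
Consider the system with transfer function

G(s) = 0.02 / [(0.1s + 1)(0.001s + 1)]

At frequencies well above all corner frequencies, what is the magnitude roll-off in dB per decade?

-40 dB/decade

Each pole contributes −20 dB/decade at high frequency; each zero contributes +20 dB/decade.
Net: 0 zero(s) − 2 pole(s) → -40 dB/decade.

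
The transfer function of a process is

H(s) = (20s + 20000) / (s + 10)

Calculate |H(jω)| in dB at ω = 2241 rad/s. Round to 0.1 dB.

Substitute s = j2241:
Numerator: 20(j2241) + 20000 = 20000 + j44820
Denominator: (j2241) + 10 = 10 + j2241
|N| = √(20000² + 44820²) ≈ 49080, ∠N ≈ 65.95°
|D| = √(10² + 2241²) ≈ 2241, ∠D ≈ 89.74°
|H| = 49080 / 2241 ≈ 21.901
Gain = 20 log₁₀(21.901) ≈ 26.81 dB

26.8 dB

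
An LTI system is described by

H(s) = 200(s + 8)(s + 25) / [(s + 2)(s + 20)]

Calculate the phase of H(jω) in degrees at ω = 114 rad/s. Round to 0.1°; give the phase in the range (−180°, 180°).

-5.4°

At s = jω = j114:
zero (s+8): 8 + j114 → |·| = √(8²+114²) = √13060 ≈ 114.28, ∠ = arctan(114/8) ≈ 85.99°
zero (s+25): 25 + j114 → |·| = √(25²+114²) = √13621 ≈ 116.71, ∠ = arctan(114/25) ≈ 77.63°
pole (s+2): 2 + j114 → |·| = √(2²+114²) = √13000 ≈ 114.02, ∠ = arctan(114/2) ≈ 88.99°
pole (s+20): 20 + j114 → |·| = √(20²+114²) = √13396 ≈ 115.74, ∠ = arctan(114/20) ≈ 80.05°
∠H = 163.62° − 169.04° = -5.42°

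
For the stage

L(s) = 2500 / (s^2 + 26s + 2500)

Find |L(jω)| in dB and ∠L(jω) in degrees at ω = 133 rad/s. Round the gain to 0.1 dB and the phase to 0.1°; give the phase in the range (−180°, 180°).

At s = jω = j133:
quadratic: (j133)² + 26·j133 + 2500 = -15189 + j3458 → |·| ≈ 15578, ∠ ≈ 167.17°
|L| = 2500 / 15578 ≈ 0.16048
Gain = 20 log₁₀(0.16048) ≈ -15.89 dB
∠L = 0.00° − 167.17° = -167.17°

-15.9 dB, -167.2°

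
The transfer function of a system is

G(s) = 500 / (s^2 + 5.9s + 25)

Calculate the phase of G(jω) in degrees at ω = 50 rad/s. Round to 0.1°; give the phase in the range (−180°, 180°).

At s = jω = j50:
quadratic: (j50)² + 5.9·j50 + 25 = -2475 + j295 → |·| ≈ 2492.5, ∠ ≈ 173.20°
∠G = 0.00° − 173.20° = -173.20°

-173.2°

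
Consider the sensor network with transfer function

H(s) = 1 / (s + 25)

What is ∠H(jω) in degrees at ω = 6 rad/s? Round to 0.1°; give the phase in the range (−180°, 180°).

Substitute s = j6:
Numerator: 1 = 1 + j0
Denominator: (j6) + 25 = 25 + j6
|N| = √(1² + 0²) ≈ 1, ∠N ≈ 0.00°
|D| = √(25² + 6²) ≈ 25.71, ∠D ≈ 13.50°
∠H = 0.00° − 13.50° = -13.50°

-13.5°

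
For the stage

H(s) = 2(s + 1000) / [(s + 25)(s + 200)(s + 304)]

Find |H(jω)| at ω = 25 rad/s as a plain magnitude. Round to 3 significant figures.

At s = jω = j25:
zero (s+1000): 1000 + j25 → |·| = √(1000²+25²) = √1000625 ≈ 1000.3, ∠ = arctan(25/1000) ≈ 1.43°
pole (s+25): 25 + j25 → |·| = √(25²+25²) = √1250 ≈ 35.355, ∠ = arctan(25/25) ≈ 45.00°
pole (s+200): 200 + j25 → |·| = √(200²+25²) = √40625 ≈ 201.56, ∠ = arctan(25/200) ≈ 7.13°
pole (s+304): 304 + j25 → |·| = √(304²+25²) = √93041 ≈ 305.03, ∠ = arctan(25/304) ≈ 4.70°
|H| = 2 · 1000.3 / 2.1737e+06 ≈ 0.00092037

0.000920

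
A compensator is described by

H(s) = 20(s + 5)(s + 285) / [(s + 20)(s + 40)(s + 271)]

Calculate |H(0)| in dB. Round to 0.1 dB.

-17.6 dB

H(0) = 20·5·285 / (20·40·271) ≈ 0.13146
20 log₁₀(0.13146) ≈ -17.62 dB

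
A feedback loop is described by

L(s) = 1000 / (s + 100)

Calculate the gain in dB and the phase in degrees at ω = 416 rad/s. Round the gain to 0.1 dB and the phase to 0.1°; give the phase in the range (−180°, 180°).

7.4 dB, -76.5°

Substitute s = j416:
Numerator: 1000 = 1000 + j0
Denominator: (j416) + 100 = 100 + j416
|N| = √(1000² + 0²) ≈ 1000, ∠N ≈ 0.00°
|D| = √(100² + 416²) ≈ 427.85, ∠D ≈ 76.48°
|L| = 1000 / 427.85 ≈ 2.3373
Gain = 20 log₁₀(2.3373) ≈ 7.37 dB
∠L = 0.00° − 76.48° = -76.48°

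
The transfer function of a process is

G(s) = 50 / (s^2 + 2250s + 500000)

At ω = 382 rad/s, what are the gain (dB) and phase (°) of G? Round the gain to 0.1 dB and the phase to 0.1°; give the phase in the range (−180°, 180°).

-85.4 dB, -67.6°

Substitute s = j382:
Numerator: 50 = 50 + j0
Denominator: (j382)^2 + 2250(j382) + 500000 = 354076 + j859500
|N| = √(50² + 0²) ≈ 50, ∠N ≈ 0.00°
|D| = √(354076² + 859500²) ≈ 9.2958e+05, ∠D ≈ 67.61°
|G| = 50 / 9.2958e+05 ≈ 5.3788e-05
Gain = 20 log₁₀(5.3788e-05) ≈ -85.39 dB
∠G = 0.00° − 67.61° = -67.61°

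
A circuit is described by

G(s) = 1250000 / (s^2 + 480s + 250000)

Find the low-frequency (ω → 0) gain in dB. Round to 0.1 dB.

14.0 dB

G(0) = 1250000 / 250000 = 5
20 log₁₀(5) ≈ 13.98 dB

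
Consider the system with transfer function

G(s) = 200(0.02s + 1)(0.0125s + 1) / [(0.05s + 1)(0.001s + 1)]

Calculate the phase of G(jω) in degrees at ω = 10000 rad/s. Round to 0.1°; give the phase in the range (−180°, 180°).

At ω = 10000 rad/s:
zero (1 + j10000·0.02) = 1 + j200 → |·| ≈ 200, ∠ ≈ 89.71°
zero (1 + j10000·0.0125) = 1 + j125 → |·| ≈ 125, ∠ ≈ 89.54°
pole (1 + j10000·0.05) = 1 + j500 → |·| ≈ 500, ∠ ≈ 89.89°
pole (1 + j10000·0.001) = 1 + j10 → |·| ≈ 10.05, ∠ ≈ 84.29°
∠G = (89.71° + 89.54°) − (89.89° + 84.29°) = 5.07°

5.1°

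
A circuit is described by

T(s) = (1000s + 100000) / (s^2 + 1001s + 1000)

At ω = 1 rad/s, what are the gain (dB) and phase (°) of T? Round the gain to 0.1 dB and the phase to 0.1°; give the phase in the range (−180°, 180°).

Substitute s = j1:
Numerator: 1000(j1) + 100000 = 100000 + j1000
Denominator: (j1)^2 + 1001(j1) + 1000 = 999 + j1001
|N| = √(100000² + 1000²) ≈ 1e+05, ∠N ≈ 0.57°
|D| = √(999² + 1001²) ≈ 1414.2, ∠D ≈ 45.06°
|T| = 1e+05 / 1414.2 ≈ 70.711
Gain = 20 log₁₀(70.711) ≈ 36.99 dB
∠T = 0.57° − 45.06° = -44.49°

37.0 dB, -44.5°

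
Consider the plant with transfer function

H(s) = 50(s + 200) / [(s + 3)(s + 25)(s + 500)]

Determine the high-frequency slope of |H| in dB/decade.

Each pole contributes −20 dB/decade at high frequency; each zero contributes +20 dB/decade.
Net: 1 zero(s) − 3 pole(s) → -40 dB/decade.

-40 dB/decade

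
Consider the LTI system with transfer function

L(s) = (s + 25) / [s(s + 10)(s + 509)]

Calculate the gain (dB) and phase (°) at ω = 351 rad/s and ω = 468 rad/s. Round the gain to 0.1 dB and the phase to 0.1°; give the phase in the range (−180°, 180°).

ω = 351: -106.7 dB, -127.0°; ω = 468: -110.2 dB, -134.4°

At s = jω = j351:
zero (s+25): 25 + j351 → |·| = √(25²+351²) = √123826 ≈ 351.89, ∠ = arctan(351/25) ≈ 85.93°
pole (s+10): 10 + j351 → |·| = √(10²+351²) = √123301 ≈ 351.14, ∠ = arctan(351/10) ≈ 88.37°
pole (s+509): 509 + j351 → |·| = √(509²+351²) = √382282 ≈ 618.29, ∠ = arctan(351/509) ≈ 34.59°
pole at origin: |s| = 351, ∠ = 90.00° (in denominator)
|L| = 1 · 351.89 / 7.6204e+07 ≈ 4.6177e-06
Gain = 20 log₁₀(4.6177e-06) ≈ -106.71 dB
∠L = 85.93° − 212.96° = -127.03°

At s = jω = j468:
zero (s+25): 25 + j468 → |·| = √(25²+468²) = √219649 ≈ 468.67, ∠ = arctan(468/25) ≈ 86.94°
pole (s+10): 10 + j468 → |·| = √(10²+468²) = √219124 ≈ 468.11, ∠ = arctan(468/10) ≈ 88.78°
pole (s+509): 509 + j468 → |·| = √(509²+468²) = √478105 ≈ 691.45, ∠ = arctan(468/509) ≈ 42.60°
pole at origin: |s| = 468, ∠ = 90.00° (in denominator)
|L| = 1 · 468.67 / 1.5148e+08 ≈ 3.0939e-06
Gain = 20 log₁₀(3.0939e-06) ≈ -110.19 dB
∠L = 86.94° − 221.38° = -134.44°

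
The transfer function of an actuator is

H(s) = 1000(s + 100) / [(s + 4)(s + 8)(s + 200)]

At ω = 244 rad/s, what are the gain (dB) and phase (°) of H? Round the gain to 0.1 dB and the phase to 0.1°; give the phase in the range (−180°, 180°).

-37.1 dB, -160.1°

At s = jω = j244:
zero (s+100): 100 + j244 → |·| = √(100²+244²) = √69536 ≈ 263.7, ∠ = arctan(244/100) ≈ 67.71°
pole (s+4): 4 + j244 → |·| = √(4²+244²) = √59552 ≈ 244.03, ∠ = arctan(244/4) ≈ 89.06°
pole (s+8): 8 + j244 → |·| = √(8²+244²) = √59600 ≈ 244.13, ∠ = arctan(244/8) ≈ 88.12°
pole (s+200): 200 + j244 → |·| = √(200²+244²) = √99536 ≈ 315.49, ∠ = arctan(244/200) ≈ 50.66°
|H| = 1000 · 263.7 / 1.8795e+07 ≈ 0.01403
Gain = 20 log₁₀(0.01403) ≈ -37.06 dB
∠H = 67.71° − 227.84° = -160.13°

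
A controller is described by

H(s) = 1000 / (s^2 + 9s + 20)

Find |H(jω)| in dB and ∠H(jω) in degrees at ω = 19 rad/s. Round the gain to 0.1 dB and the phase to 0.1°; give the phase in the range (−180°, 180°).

Substitute s = j19:
Numerator: 1000 = 1000 + j0
Denominator: (j19)^2 + 9(j19) + 20 = -341 + j171
|N| = √(1000² + 0²) ≈ 1000, ∠N ≈ 0.00°
|D| = √(341² + 171²) ≈ 381.47, ∠D ≈ 153.37°
|H| = 1000 / 381.47 ≈ 2.6214
Gain = 20 log₁₀(2.6214) ≈ 8.37 dB
∠H = 0.00° − 153.37° = -153.37°

8.4 dB, -153.4°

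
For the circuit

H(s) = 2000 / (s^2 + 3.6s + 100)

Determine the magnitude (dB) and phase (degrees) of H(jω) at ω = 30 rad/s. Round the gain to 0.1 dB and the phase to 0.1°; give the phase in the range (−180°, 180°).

7.9 dB, -172.3°

At s = jω = j30:
quadratic: (j30)² + 3.6·j30 + 100 = -800 + j108 → |·| ≈ 807.26, ∠ ≈ 172.31°
|H| = 2000 / 807.26 ≈ 2.4775
Gain = 20 log₁₀(2.4775) ≈ 7.88 dB
∠H = 0.00° − 172.31° = -172.31°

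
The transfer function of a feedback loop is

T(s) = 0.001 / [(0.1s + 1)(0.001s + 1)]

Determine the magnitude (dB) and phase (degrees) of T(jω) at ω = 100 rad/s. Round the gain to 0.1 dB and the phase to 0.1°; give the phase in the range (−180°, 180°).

At ω = 100 rad/s:
pole (1 + j100·0.1) = 1 + j10 → |·| ≈ 10.05, ∠ ≈ 84.29°
pole (1 + j100·0.001) = 1 + j0.1 → |·| ≈ 1.005, ∠ ≈ 5.71°
|T| = 0.001 · 1 / (10.05 · 1.005) ≈ 9.9007e-05
Gain = 20 log₁₀(9.9007e-05) ≈ -80.09 dB
∠T = (0°) − (84.29° + 5.71°) = -90.00°

-80.1 dB, -90.0°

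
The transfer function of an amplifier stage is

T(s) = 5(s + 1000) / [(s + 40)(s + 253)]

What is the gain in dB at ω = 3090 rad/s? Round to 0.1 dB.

-55.4 dB

At s = jω = j3090:
zero (s+1000): 1000 + j3090 → |·| = √(1000²+3090²) = √10548100 ≈ 3247.8, ∠ = arctan(3090/1000) ≈ 72.07°
pole (s+40): 40 + j3090 → |·| = √(40²+3090²) = √9549700 ≈ 3090.3, ∠ = arctan(3090/40) ≈ 89.26°
pole (s+253): 253 + j3090 → |·| = √(253²+3090²) = √9612109 ≈ 3100.3, ∠ = arctan(3090/253) ≈ 85.32°
|T| = 5 · 3247.8 / 9.5809e+06 ≈ 0.0016949
Gain = 20 log₁₀(0.0016949) ≈ -55.42 dB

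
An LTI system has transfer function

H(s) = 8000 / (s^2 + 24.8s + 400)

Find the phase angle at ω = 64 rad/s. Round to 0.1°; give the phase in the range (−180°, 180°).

-156.8°

At s = jω = j64:
quadratic: (j64)² + 24.8·j64 + 400 = -3696 + j1587.2 → |·| ≈ 4022.4, ∠ ≈ 156.76°
∠H = 0.00° − 156.76° = -156.76°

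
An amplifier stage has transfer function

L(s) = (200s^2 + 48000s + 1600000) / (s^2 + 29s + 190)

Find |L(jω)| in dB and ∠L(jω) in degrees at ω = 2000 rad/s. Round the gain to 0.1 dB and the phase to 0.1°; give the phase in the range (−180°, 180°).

46.1 dB, -6.0°

Substitute s = j2000:
Numerator: 200(j2000)^2 + 48000(j2000) + 1600000 = -798400000 + j96000000
Denominator: (j2000)^2 + 29(j2000) + 190 = -3999810 + j58000
|N| = √(798400000² + 96000000²) ≈ 8.0415e+08, ∠N ≈ 173.14°
|D| = √(3999810² + 58000²) ≈ 4.0002e+06, ∠D ≈ 179.17°
|L| = 8.0415e+08 / 4.0002e+06 ≈ 201.03
Gain = 20 log₁₀(201.03) ≈ 46.07 dB
∠L = 173.14° − 179.17° = -6.03°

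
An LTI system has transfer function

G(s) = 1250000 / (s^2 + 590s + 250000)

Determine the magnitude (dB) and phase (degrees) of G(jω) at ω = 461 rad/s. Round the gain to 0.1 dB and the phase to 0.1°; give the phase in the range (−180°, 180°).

13.2 dB, -82.2°

At s = jω = j461:
quadratic: (j461)² + 590·j461 + 250000 = 37479 + j271990 → |·| ≈ 2.7456e+05, ∠ ≈ 82.15°
|G| = 1250000 / 2.7456e+05 ≈ 4.5527
Gain = 20 log₁₀(4.5527) ≈ 13.17 dB
∠G = 0.00° − 82.15° = -82.15°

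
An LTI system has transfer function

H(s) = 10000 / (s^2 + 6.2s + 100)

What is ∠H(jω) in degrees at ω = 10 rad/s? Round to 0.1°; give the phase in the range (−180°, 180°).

-90.0°

At s = jω = j10:
quadratic: (j10)² + 6.2·j10 + 100 = 0 + j62 → |·| ≈ 62, ∠ ≈ 90.00°
∠H = 0.00° − 90.00° = -90.00°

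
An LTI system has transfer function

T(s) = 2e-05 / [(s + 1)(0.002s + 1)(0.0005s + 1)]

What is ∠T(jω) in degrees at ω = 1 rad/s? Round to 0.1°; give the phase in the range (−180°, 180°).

-45.1°

At ω = 1 rad/s:
pole (1 + j1·1) = 1 + j1 → |·| ≈ 1.4142, ∠ ≈ 45.00°
pole (1 + j1·0.002) = 1 + j0.002 → |·| ≈ 1, ∠ ≈ 0.11°
pole (1 + j1·0.0005) = 1 + j0.0005 → |·| ≈ 1, ∠ ≈ 0.03°
∠T = (0°) − (45.00° + 0.11° + 0.03°) = -45.14°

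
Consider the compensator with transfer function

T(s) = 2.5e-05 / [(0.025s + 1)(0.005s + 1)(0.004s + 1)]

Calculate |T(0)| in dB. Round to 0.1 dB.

-92.0 dB

T(0) = 2.5e-05 · 1 / 1 = 2.5e-05
20 log₁₀(2.5e-05) ≈ -92.04 dB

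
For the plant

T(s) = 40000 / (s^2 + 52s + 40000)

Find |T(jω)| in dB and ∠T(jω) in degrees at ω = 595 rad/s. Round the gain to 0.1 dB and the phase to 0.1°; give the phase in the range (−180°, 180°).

-17.9 dB, -174.4°

At s = jω = j595:
quadratic: (j595)² + 52·j595 + 40000 = -314025 + j30940 → |·| ≈ 3.1555e+05, ∠ ≈ 174.37°
|T| = 40000 / 3.1555e+05 ≈ 0.12676
Gain = 20 log₁₀(0.12676) ≈ -17.94 dB
∠T = 0.00° − 174.37° = -174.37°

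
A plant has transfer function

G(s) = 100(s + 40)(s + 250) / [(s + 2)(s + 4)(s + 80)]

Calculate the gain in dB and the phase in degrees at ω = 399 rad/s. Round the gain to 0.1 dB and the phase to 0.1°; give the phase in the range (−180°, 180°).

At s = jω = j399:
zero (s+40): 40 + j399 → |·| = √(40²+399²) = √160801 ≈ 401, ∠ = arctan(399/40) ≈ 84.28°
zero (s+250): 250 + j399 → |·| = √(250²+399²) = √221701 ≈ 470.85, ∠ = arctan(399/250) ≈ 57.93°
pole (s+2): 2 + j399 → |·| = √(2²+399²) = √159205 ≈ 399.01, ∠ = arctan(399/2) ≈ 89.71°
pole (s+4): 4 + j399 → |·| = √(4²+399²) = √159217 ≈ 399.02, ∠ = arctan(399/4) ≈ 89.43°
pole (s+80): 80 + j399 → |·| = √(80²+399²) = √165601 ≈ 406.94, ∠ = arctan(399/80) ≈ 78.66°
|G| = 100 · 1.8881e+05 / 6.479e+07 ≈ 0.29142
Gain = 20 log₁₀(0.29142) ≈ -10.71 dB
∠G = 142.21° − 257.80° = -115.59°

-10.7 dB, -115.6°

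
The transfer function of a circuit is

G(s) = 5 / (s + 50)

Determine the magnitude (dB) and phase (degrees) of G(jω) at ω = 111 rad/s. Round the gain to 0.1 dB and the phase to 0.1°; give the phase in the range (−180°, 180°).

-27.7 dB, -65.8°

Substitute s = j111:
Numerator: 5 = 5 + j0
Denominator: (j111) + 50 = 50 + j111
|N| = √(5² + 0²) ≈ 5, ∠N ≈ 0.00°
|D| = √(50² + 111²) ≈ 121.74, ∠D ≈ 65.75°
|G| = 5 / 121.74 ≈ 0.041071
Gain = 20 log₁₀(0.041071) ≈ -27.73 dB
∠G = 0.00° − 65.75° = -65.75°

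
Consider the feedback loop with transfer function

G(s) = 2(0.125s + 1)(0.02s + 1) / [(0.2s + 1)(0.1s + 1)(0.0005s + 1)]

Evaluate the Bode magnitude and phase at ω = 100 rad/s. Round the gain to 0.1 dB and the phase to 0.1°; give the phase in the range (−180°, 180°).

-11.1 dB, -25.4°

At ω = 100 rad/s:
zero (1 + j100·0.125) = 1 + j12.5 → |·| ≈ 12.54, ∠ ≈ 85.43°
zero (1 + j100·0.02) = 1 + j2 → |·| ≈ 2.2361, ∠ ≈ 63.43°
pole (1 + j100·0.2) = 1 + j20 → |·| ≈ 20.025, ∠ ≈ 87.14°
pole (1 + j100·0.1) = 1 + j10 → |·| ≈ 10.05, ∠ ≈ 84.29°
pole (1 + j100·0.0005) = 1 + j0.05 → |·| ≈ 1.0012, ∠ ≈ 2.86°
|G| = 2 · 12.54 · 2.2361 / (20.025 · 10.05 · 1.0012) ≈ 0.27833
Gain = 20 log₁₀(0.27833) ≈ -11.11 dB
∠G = (85.43° + 63.43°) − (87.14° + 84.29° + 2.86°) = -25.43°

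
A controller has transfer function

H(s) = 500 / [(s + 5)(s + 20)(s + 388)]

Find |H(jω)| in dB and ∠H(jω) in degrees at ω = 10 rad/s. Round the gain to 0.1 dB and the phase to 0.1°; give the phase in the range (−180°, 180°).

-45.8 dB, -91.5°

At s = jω = j10:
pole (s+5): 5 + j10 → |·| = √(5²+10²) = √125 ≈ 11.18, ∠ = arctan(10/5) ≈ 63.43°
pole (s+20): 20 + j10 → |·| = √(20²+10²) = √500 ≈ 22.361, ∠ = arctan(10/20) ≈ 26.57°
pole (s+388): 388 + j10 → |·| = √(388²+10²) = √150644 ≈ 388.13, ∠ = arctan(10/388) ≈ 1.48°
|H| = 500 / 97031 ≈ 0.005153
Gain = 20 log₁₀(0.005153) ≈ -45.76 dB
∠H = 0.00° − 91.48° = -91.48°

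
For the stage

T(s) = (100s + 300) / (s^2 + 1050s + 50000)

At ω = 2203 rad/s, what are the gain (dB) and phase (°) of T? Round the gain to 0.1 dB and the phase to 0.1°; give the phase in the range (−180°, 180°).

Substitute s = j2203:
Numerator: 100(j2203) + 300 = 300 + j220300
Denominator: (j2203)^2 + 1050(j2203) + 50000 = -4803209 + j2313150
|N| = √(300² + 220300²) ≈ 2.203e+05, ∠N ≈ 89.92°
|D| = √(4803209² + 2313150²) ≈ 5.3312e+06, ∠D ≈ 154.29°
|T| = 2.203e+05 / 5.3312e+06 ≈ 0.041323
Gain = 20 log₁₀(0.041323) ≈ -27.68 dB
∠T = 89.92° − 154.29° = -64.37°

-27.7 dB, -64.4°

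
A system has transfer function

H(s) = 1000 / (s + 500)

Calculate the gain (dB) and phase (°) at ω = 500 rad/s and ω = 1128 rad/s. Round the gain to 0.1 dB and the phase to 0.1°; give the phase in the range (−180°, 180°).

Substitute s = j500:
Numerator: 1000 = 1000 + j0
Denominator: (j500) + 500 = 500 + j500
|N| = √(1000² + 0²) ≈ 1000, ∠N ≈ 0.00°
|D| = √(500² + 500²) ≈ 707.11, ∠D ≈ 45.00°
|H| = 1000 / 707.11 ≈ 1.4142
Gain = 20 log₁₀(1.4142) ≈ 3.01 dB
∠H = 0.00° − 45.00° = -45.00°

Substitute s = j1128:
Numerator: 1000 = 1000 + j0
Denominator: (j1128) + 500 = 500 + j1128
|N| = √(1000² + 0²) ≈ 1000, ∠N ≈ 0.00°
|D| = √(500² + 1128²) ≈ 1233.8, ∠D ≈ 66.09°
|H| = 1000 / 1233.8 ≈ 0.8105
Gain = 20 log₁₀(0.8105) ≈ -1.82 dB
∠H = 0.00° − 66.09° = -66.09°

ω = 500: 3.0 dB, -45.0°; ω = 1128: -1.8 dB, -66.1°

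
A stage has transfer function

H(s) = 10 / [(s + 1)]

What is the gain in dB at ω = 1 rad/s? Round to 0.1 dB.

At ω = 1 rad/s:
pole (1 + j1·1) = 1 + j1 → |·| ≈ 1.4142, ∠ ≈ 45.00°
|H| = 10 · 1 / (1.4142) ≈ 7.0711
Gain = 20 log₁₀(7.0711) ≈ 16.99 dB

17.0 dB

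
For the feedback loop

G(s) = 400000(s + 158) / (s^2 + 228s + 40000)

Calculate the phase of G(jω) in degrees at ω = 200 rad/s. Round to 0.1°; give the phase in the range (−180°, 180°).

At s = jω = j200:
zero (s+158): 158 + j200 → |·| = √(158²+200²) = √64964 ≈ 254.88, ∠ = arctan(200/158) ≈ 51.69°
quadratic: (j200)² + 228·j200 + 40000 = 0 + j45600 → |·| ≈ 45600, ∠ ≈ 90.00°
∠G = 51.69° − 90.00° = -38.31°

-38.3°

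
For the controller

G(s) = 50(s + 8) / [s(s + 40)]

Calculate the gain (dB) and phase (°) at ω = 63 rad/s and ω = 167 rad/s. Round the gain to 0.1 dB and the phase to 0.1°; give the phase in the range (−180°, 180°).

At s = jω = j63:
zero (s+8): 8 + j63 → |·| = √(8²+63²) = √4033 ≈ 63.506, ∠ = arctan(63/8) ≈ 82.76°
pole (s+40): 40 + j63 → |·| = √(40²+63²) = √5569 ≈ 74.626, ∠ = arctan(63/40) ≈ 57.59°
pole at origin: |s| = 63, ∠ = 90.00° (in denominator)
|G| = 50 · 63.506 / 4701.4 ≈ 0.67539
Gain = 20 log₁₀(0.67539) ≈ -3.41 dB
∠G = 82.76° − 147.59° = -64.83°

At s = jω = j167:
zero (s+8): 8 + j167 → |·| = √(8²+167²) = √27953 ≈ 167.19, ∠ = arctan(167/8) ≈ 87.26°
pole (s+40): 40 + j167 → |·| = √(40²+167²) = √29489 ≈ 171.72, ∠ = arctan(167/40) ≈ 76.53°
pole at origin: |s| = 167, ∠ = 90.00° (in denominator)
|G| = 50 · 167.19 / 28677 ≈ 0.29151
Gain = 20 log₁₀(0.29151) ≈ -10.71 dB
∠G = 87.26° − 166.53° = -79.27°

ω = 63: -3.4 dB, -64.8°; ω = 167: -10.7 dB, -79.3°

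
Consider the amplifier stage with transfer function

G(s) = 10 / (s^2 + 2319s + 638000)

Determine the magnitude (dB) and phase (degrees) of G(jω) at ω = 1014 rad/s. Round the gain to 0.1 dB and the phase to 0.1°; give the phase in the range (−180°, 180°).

Substitute s = j1014:
Numerator: 10 = 10 + j0
Denominator: (j1014)^2 + 2319(j1014) + 638000 = -390196 + j2351466
|N| = √(10² + 0²) ≈ 10, ∠N ≈ 0.00°
|D| = √(390196² + 2351466²) ≈ 2.3836e+06, ∠D ≈ 99.42°
|G| = 10 / 2.3836e+06 ≈ 4.1953e-06
Gain = 20 log₁₀(4.1953e-06) ≈ -107.54 dB
∠G = 0.00° − 99.42° = -99.42°

-107.5 dB, -99.4°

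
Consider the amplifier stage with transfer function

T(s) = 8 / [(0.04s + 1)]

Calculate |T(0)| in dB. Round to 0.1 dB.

T(0) = 8 · 1 / 1 = 8
20 log₁₀(8) ≈ 18.06 dB

18.1 dB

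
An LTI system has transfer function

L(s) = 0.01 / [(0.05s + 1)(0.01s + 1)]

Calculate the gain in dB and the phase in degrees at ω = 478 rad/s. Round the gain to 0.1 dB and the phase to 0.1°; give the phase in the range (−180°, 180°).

-81.4 dB, -165.8°

At ω = 478 rad/s:
pole (1 + j478·0.05) = 1 + j23.9 → |·| ≈ 23.921, ∠ ≈ 87.60°
pole (1 + j478·0.01) = 1 + j4.78 → |·| ≈ 4.8835, ∠ ≈ 78.18°
|L| = 0.01 · 1 / (23.921 · 4.8835) ≈ 8.5603e-05
Gain = 20 log₁₀(8.5603e-05) ≈ -81.35 dB
∠L = (0°) − (87.60° + 78.18°) = -165.78°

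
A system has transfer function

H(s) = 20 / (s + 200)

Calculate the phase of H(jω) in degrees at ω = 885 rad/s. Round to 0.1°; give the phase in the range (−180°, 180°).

-77.3°

At s = jω = j885:
pole (s+200): 200 + j885 → |·| = √(200²+885²) = √823225 ≈ 907.32, ∠ = arctan(885/200) ≈ 77.27°
∠H = 0.00° − 77.27° = -77.27°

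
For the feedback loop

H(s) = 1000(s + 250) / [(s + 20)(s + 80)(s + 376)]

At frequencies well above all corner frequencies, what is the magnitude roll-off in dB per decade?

-40 dB/decade

Each pole contributes −20 dB/decade at high frequency; each zero contributes +20 dB/decade.
Net: 1 zero(s) − 3 pole(s) → -40 dB/decade.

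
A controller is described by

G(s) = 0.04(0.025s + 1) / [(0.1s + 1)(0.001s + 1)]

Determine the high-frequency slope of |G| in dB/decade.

Each pole contributes −20 dB/decade at high frequency; each zero contributes +20 dB/decade.
Net: 1 zero(s) − 2 pole(s) → -20 dB/decade.

-20 dB/decade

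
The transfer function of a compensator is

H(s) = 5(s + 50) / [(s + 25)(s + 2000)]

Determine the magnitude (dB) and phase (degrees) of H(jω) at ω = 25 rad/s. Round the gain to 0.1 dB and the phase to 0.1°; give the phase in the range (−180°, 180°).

At s = jω = j25:
zero (s+50): 50 + j25 → |·| = √(50²+25²) = √3125 ≈ 55.902, ∠ = arctan(25/50) ≈ 26.57°
pole (s+25): 25 + j25 → |·| = √(25²+25²) = √1250 ≈ 35.355, ∠ = arctan(25/25) ≈ 45.00°
pole (s+2000): 2000 + j25 → |·| = √(2000²+25²) = √4000625 ≈ 2000.2, ∠ = arctan(25/2000) ≈ 0.72°
|H| = 5 · 55.902 / 70717 ≈ 0.0039525
Gain = 20 log₁₀(0.0039525) ≈ -48.06 dB
∠H = 26.57° − 45.72° = -19.15°

-48.1 dB, -19.2°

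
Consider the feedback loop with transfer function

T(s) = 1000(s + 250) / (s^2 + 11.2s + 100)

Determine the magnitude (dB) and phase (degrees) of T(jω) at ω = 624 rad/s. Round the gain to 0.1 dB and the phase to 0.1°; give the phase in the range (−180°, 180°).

4.7 dB, -110.8°

At s = jω = j624:
zero (s+250): 250 + j624 → |·| = √(250²+624²) = √451876 ≈ 672.22, ∠ = arctan(624/250) ≈ 68.17°
quadratic: (j624)² + 11.2·j624 + 100 = -389276 + j6988.8 → |·| ≈ 3.8934e+05, ∠ ≈ 178.97°
|T| = 1000 · 672.22 / 3.8934e+05 ≈ 1.7266
Gain = 20 log₁₀(1.7266) ≈ 4.74 dB
∠T = 68.17° − 178.97° = -110.80°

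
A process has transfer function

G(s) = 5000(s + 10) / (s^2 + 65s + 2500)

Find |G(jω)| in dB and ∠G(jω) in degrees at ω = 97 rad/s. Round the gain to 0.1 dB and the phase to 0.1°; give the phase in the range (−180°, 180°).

At s = jω = j97:
zero (s+10): 10 + j97 → |·| = √(10²+97²) = √9509 ≈ 97.514, ∠ = arctan(97/10) ≈ 84.11°
quadratic: (j97)² + 65·j97 + 2500 = -6909 + j6305 → |·| ≈ 9353.5, ∠ ≈ 137.62°
|G| = 5000 · 97.514 / 9353.5 ≈ 52.127
Gain = 20 log₁₀(52.127) ≈ 34.34 dB
∠G = 84.11° − 137.62° = -53.51°

34.3 dB, -53.5°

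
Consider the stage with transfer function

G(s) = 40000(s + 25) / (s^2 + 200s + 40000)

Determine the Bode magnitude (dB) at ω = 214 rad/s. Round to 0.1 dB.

46.0 dB

At s = jω = j214:
zero (s+25): 25 + j214 → |·| = √(25²+214²) = √46421 ≈ 215.46, ∠ = arctan(214/25) ≈ 83.34°
quadratic: (j214)² + 200·j214 + 40000 = -5796 + j42800 → |·| ≈ 43191, ∠ ≈ 97.71°
|G| = 40000 · 215.46 / 43191 ≈ 199.54
Gain = 20 log₁₀(199.54) ≈ 46.00 dB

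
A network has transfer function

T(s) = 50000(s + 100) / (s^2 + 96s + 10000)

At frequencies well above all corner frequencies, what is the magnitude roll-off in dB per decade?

Each pole contributes −20 dB/decade at high frequency; each zero contributes +20 dB/decade.
Net: 1 zero(s) − 2 pole(s) → -20 dB/decade.

-20 dB/decade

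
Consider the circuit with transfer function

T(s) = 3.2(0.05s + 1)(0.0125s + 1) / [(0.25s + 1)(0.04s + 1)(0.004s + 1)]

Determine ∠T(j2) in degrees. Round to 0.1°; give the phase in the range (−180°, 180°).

At ω = 2 rad/s:
zero (1 + j2·0.05) = 1 + j0.1 → |·| ≈ 1.005, ∠ ≈ 5.71°
zero (1 + j2·0.0125) = 1 + j0.025 → |·| ≈ 1.0003, ∠ ≈ 1.43°
pole (1 + j2·0.25) = 1 + j0.5 → |·| ≈ 1.118, ∠ ≈ 26.57°
pole (1 + j2·0.04) = 1 + j0.08 → |·| ≈ 1.0032, ∠ ≈ 4.57°
pole (1 + j2·0.004) = 1 + j0.008 → |·| ≈ 1, ∠ ≈ 0.46°
∠T = (5.71° + 1.43°) − (26.57° + 4.57° + 0.46°) = -24.46°

-24.5°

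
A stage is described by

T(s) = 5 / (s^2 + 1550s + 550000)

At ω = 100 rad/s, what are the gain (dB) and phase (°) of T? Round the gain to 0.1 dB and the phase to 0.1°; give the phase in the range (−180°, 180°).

Substitute s = j100:
Numerator: 5 = 5 + j0
Denominator: (j100)^2 + 1550(j100) + 550000 = 540000 + j155000
|N| = √(5² + 0²) ≈ 5, ∠N ≈ 0.00°
|D| = √(540000² + 155000²) ≈ 5.6181e+05, ∠D ≈ 16.02°
|T| = 5 / 5.6181e+05 ≈ 8.8998e-06
Gain = 20 log₁₀(8.8998e-06) ≈ -101.01 dB
∠T = 0.00° − 16.02° = -16.02°

-101.0 dB, -16.0°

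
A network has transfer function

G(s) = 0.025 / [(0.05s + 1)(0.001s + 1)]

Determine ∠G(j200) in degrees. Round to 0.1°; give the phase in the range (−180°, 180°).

At ω = 200 rad/s:
pole (1 + j200·0.05) = 1 + j10 → |·| ≈ 10.05, ∠ ≈ 84.29°
pole (1 + j200·0.001) = 1 + j0.2 → |·| ≈ 1.0198, ∠ ≈ 11.31°
∠G = (0°) − (84.29° + 11.31°) = -95.60°

-95.6°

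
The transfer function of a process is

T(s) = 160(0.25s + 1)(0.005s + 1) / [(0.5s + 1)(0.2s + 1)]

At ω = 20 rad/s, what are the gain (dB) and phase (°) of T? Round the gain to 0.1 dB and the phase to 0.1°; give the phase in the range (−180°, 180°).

At ω = 20 rad/s:
zero (1 + j20·0.25) = 1 + j5 → |·| ≈ 5.099, ∠ ≈ 78.69°
zero (1 + j20·0.005) = 1 + j0.1 → |·| ≈ 1.005, ∠ ≈ 5.71°
pole (1 + j20·0.5) = 1 + j10 → |·| ≈ 10.05, ∠ ≈ 84.29°
pole (1 + j20·0.2) = 1 + j4 → |·| ≈ 4.1231, ∠ ≈ 75.96°
|T| = 160 · 5.099 · 1.005 / (10.05 · 4.1231) ≈ 19.787
Gain = 20 log₁₀(19.787) ≈ 25.93 dB
∠T = (78.69° + 5.71°) − (84.29° + 75.96°) = -75.85°

25.9 dB, -75.9°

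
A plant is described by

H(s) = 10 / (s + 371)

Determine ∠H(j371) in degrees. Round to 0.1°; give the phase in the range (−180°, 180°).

-45.0°

At s = jω = j371:
pole (s+371): 371 + j371 → |·| = √(371²+371²) = √275282 ≈ 524.67, ∠ = arctan(371/371) ≈ 45.00°
∠H = 0.00° − 45.00° = -45.00°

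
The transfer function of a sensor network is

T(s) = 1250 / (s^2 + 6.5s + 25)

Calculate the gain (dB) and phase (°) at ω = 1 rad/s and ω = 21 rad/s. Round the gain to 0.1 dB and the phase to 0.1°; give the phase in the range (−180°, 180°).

At s = jω = j1:
quadratic: (j1)² + 6.5·j1 + 25 = 24 + j6.5 → |·| ≈ 24.865, ∠ ≈ 15.15°
|T| = 1250 / 24.865 ≈ 50.271
Gain = 20 log₁₀(50.271) ≈ 34.03 dB
∠T = 0.00° − 15.15° = -15.15°

At s = jω = j21:
quadratic: (j21)² + 6.5·j21 + 25 = -416 + j136.5 → |·| ≈ 437.82, ∠ ≈ 161.83°
|T| = 1250 / 437.82 ≈ 2.8551
Gain = 20 log₁₀(2.8551) ≈ 9.11 dB
∠T = 0.00° − 161.83° = -161.83°

ω = 1: 34.0 dB, -15.2°; ω = 21: 9.1 dB, -161.8°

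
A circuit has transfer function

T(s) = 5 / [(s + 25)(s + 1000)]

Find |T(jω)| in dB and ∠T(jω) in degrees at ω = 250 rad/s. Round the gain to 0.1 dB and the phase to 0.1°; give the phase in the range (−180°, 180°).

At s = jω = j250:
pole (s+25): 25 + j250 → |·| = √(25²+250²) = √63125 ≈ 251.25, ∠ = arctan(250/25) ≈ 84.29°
pole (s+1000): 1000 + j250 → |·| = √(1000²+250²) = √1062500 ≈ 1030.8, ∠ = arctan(250/1000) ≈ 14.04°
|T| = 5 / 2.5899e+05 ≈ 1.9306e-05
Gain = 20 log₁₀(1.9306e-05) ≈ -94.29 dB
∠T = 0.00° − 98.33° = -98.33°

-94.3 dB, -98.3°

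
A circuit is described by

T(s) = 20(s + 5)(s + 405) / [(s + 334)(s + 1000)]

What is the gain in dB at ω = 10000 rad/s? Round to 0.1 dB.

At s = jω = j10000:
zero (s+5): 5 + j10000 → |·| = √(5²+10000²) = √100000025 ≈ 10000, ∠ = arctan(10000/5) ≈ 89.97°
zero (s+405): 405 + j10000 → |·| = √(405²+10000²) = √100164025 ≈ 10008, ∠ = arctan(10000/405) ≈ 87.68°
pole (s+334): 334 + j10000 → |·| = √(334²+10000²) = √100111556 ≈ 10006, ∠ = arctan(10000/334) ≈ 88.09°
pole (s+1000): 1000 + j10000 → |·| = √(1000²+10000²) = √101000000 ≈ 10050, ∠ = arctan(10000/1000) ≈ 84.29°
|T| = 20 · 1.0008e+08 / 1.0056e+08 ≈ 19.905
Gain = 20 log₁₀(19.905) ≈ 25.98 dB

26.0 dB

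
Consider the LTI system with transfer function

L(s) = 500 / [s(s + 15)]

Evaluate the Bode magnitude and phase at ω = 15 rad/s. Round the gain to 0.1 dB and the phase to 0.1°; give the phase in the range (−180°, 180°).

3.9 dB, -135.0°

At s = jω = j15:
pole (s+15): 15 + j15 → |·| = √(15²+15²) = √450 ≈ 21.213, ∠ = arctan(15/15) ≈ 45.00°
pole at origin: |s| = 15, ∠ = 90.00° (in denominator)
|L| = 500 / 318.19 ≈ 1.5714
Gain = 20 log₁₀(1.5714) ≈ 3.93 dB
∠L = 0.00° − 135.00° = -135.00°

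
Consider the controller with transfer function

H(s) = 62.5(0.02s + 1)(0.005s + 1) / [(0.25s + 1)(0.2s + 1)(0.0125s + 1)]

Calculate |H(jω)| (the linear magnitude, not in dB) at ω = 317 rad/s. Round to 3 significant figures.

0.0366

At ω = 317 rad/s:
zero (1 + j317·0.02) = 1 + j6.34 → |·| ≈ 6.4184, ∠ ≈ 81.04°
zero (1 + j317·0.005) = 1 + j1.585 → |·| ≈ 1.8741, ∠ ≈ 57.75°
pole (1 + j317·0.25) = 1 + j79.25 → |·| ≈ 79.256, ∠ ≈ 89.28°
pole (1 + j317·0.2) = 1 + j63.4 → |·| ≈ 63.408, ∠ ≈ 89.10°
pole (1 + j317·0.0125) = 1 + j3.9625 → |·| ≈ 4.0867, ∠ ≈ 75.84°
|H| = 62.5 · 6.4184 · 1.8741 / (79.256 · 63.408 · 4.0867) ≈ 0.036606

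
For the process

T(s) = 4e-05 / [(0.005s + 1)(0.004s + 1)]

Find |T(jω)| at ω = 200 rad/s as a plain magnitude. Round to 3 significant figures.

At ω = 200 rad/s:
pole (1 + j200·0.005) = 1 + j1 → |·| ≈ 1.4142, ∠ ≈ 45.00°
pole (1 + j200·0.004) = 1 + j0.8 → |·| ≈ 1.2806, ∠ ≈ 38.66°
|T| = 4e-05 · 1 / (1.4142 · 1.2806) ≈ 2.2087e-05

2.21e-05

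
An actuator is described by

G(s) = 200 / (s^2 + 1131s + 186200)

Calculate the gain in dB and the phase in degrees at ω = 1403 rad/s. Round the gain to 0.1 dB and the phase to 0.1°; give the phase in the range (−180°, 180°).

-81.5 dB, -138.3°

Substitute s = j1403:
Numerator: 200 = 200 + j0
Denominator: (j1403)^2 + 1131(j1403) + 186200 = -1782209 + j1586793
|N| = √(200² + 0²) ≈ 200, ∠N ≈ 0.00°
|D| = √(1782209² + 1586793²) ≈ 2.3862e+06, ∠D ≈ 138.32°
|G| = 200 / 2.3862e+06 ≈ 8.3815e-05
Gain = 20 log₁₀(8.3815e-05) ≈ -81.53 dB
∠G = 0.00° − 138.32° = -138.32°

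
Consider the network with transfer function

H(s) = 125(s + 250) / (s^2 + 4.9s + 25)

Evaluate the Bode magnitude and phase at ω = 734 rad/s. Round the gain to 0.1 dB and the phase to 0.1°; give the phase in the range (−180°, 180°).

-14.9 dB, -108.4°

At s = jω = j734:
zero (s+250): 250 + j734 → |·| = √(250²+734²) = √601256 ≈ 775.41, ∠ = arctan(734/250) ≈ 71.19°
quadratic: (j734)² + 4.9·j734 + 25 = -538731 + j3596.6 → |·| ≈ 5.3874e+05, ∠ ≈ 179.62°
|H| = 125 · 775.41 / 5.3874e+05 ≈ 0.17991
Gain = 20 log₁₀(0.17991) ≈ -14.90 dB
∠H = 71.19° − 179.62° = -108.43°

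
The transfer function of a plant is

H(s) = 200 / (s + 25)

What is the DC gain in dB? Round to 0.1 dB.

H(0) = 200 / 25 = 8
20 log₁₀(8) ≈ 18.06 dB

18.1 dB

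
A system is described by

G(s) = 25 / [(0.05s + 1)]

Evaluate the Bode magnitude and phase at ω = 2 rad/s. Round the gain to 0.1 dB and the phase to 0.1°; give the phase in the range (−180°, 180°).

27.9 dB, -5.7°

At ω = 2 rad/s:
pole (1 + j2·0.05) = 1 + j0.1 → |·| ≈ 1.005, ∠ ≈ 5.71°
|G| = 25 · 1 / (1.005) ≈ 24.876
Gain = 20 log₁₀(24.876) ≈ 27.92 dB
∠G = (0°) − (5.71°) = -5.71°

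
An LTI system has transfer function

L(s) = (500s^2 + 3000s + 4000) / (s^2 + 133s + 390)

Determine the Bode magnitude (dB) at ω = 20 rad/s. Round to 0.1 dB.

Substitute s = j20:
Numerator: 500(j20)^2 + 3000(j20) + 4000 = -196000 + j60000
Denominator: (j20)^2 + 133(j20) + 390 = -10 + j2660
|N| = √(196000² + 60000²) ≈ 2.0498e+05, ∠N ≈ 162.98°
|D| = √(10² + 2660²) ≈ 2660, ∠D ≈ 90.22°
|L| = 2.0498e+05 / 2660 ≈ 77.06
Gain = 20 log₁₀(77.06) ≈ 37.74 dB

37.7 dB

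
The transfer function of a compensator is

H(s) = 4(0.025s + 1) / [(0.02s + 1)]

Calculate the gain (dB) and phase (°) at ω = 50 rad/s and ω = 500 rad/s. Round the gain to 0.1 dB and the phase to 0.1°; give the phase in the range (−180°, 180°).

At ω = 50 rad/s:
zero (1 + j50·0.025) = 1 + j1.25 → |·| ≈ 1.6008, ∠ ≈ 51.34°
pole (1 + j50·0.02) = 1 + j1 → |·| ≈ 1.4142, ∠ ≈ 45.00°
|H| = 4 · 1.6008 / (1.4142) ≈ 4.5278
Gain = 20 log₁₀(4.5278) ≈ 13.12 dB
∠H = (51.34°) − (45.00°) = 6.34°

At ω = 500 rad/s:
zero (1 + j500·0.025) = 1 + j12.5 → |·| ≈ 12.54, ∠ ≈ 85.43°
pole (1 + j500·0.02) = 1 + j10 → |·| ≈ 10.05, ∠ ≈ 84.29°
|H| = 4 · 12.54 / (10.05) ≈ 4.991
Gain = 20 log₁₀(4.991) ≈ 13.96 dB
∠H = (85.43°) − (84.29°) = 1.14°

ω = 50: 13.1 dB, 6.3°; ω = 500: 14.0 dB, 1.1°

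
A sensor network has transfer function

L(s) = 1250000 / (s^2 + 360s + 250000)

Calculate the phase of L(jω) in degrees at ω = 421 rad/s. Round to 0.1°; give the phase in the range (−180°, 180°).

-64.4°

At s = jω = j421:
quadratic: (j421)² + 360·j421 + 250000 = 72759 + j151560 → |·| ≈ 1.6812e+05, ∠ ≈ 64.36°
∠L = 0.00° − 64.36° = -64.36°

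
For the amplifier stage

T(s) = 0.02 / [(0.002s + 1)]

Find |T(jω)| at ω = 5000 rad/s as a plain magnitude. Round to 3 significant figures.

At ω = 5000 rad/s:
pole (1 + j5000·0.002) = 1 + j10 → |·| ≈ 10.05, ∠ ≈ 84.29°
|T| = 0.02 · 1 / (10.05) ≈ 0.00199

0.00199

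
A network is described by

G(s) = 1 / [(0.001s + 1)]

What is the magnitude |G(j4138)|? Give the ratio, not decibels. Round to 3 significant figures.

At ω = 4138 rad/s:
pole (1 + j4138·0.001) = 1 + j4.138 → |·| ≈ 4.2571, ∠ ≈ 76.41°
|G| = 1 · 1 / (4.2571) ≈ 0.2349

0.235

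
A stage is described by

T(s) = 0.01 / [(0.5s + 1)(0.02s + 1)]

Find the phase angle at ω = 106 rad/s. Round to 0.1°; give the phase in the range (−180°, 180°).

-153.7°

At ω = 106 rad/s:
pole (1 + j106·0.5) = 1 + j53 → |·| ≈ 53.009, ∠ ≈ 88.92°
pole (1 + j106·0.02) = 1 + j2.12 → |·| ≈ 2.344, ∠ ≈ 64.75°
∠T = (0°) − (88.92° + 64.75°) = -153.67°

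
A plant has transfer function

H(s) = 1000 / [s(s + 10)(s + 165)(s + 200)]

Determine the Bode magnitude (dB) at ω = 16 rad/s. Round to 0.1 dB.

At s = jω = j16:
pole (s+10): 10 + j16 → |·| = √(10²+16²) = √356 ≈ 18.868, ∠ = arctan(16/10) ≈ 57.99°
pole (s+165): 165 + j16 → |·| = √(165²+16²) = √27481 ≈ 165.77, ∠ = arctan(16/165) ≈ 5.54°
pole (s+200): 200 + j16 → |·| = √(200²+16²) = √40256 ≈ 200.64, ∠ = arctan(16/200) ≈ 4.57°
pole at origin: |s| = 16, ∠ = 90.00° (in denominator)
|H| = 1000 / 1.0041e+07 ≈ 9.9592e-05
Gain = 20 log₁₀(9.9592e-05) ≈ -80.04 dB

-80.0 dB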